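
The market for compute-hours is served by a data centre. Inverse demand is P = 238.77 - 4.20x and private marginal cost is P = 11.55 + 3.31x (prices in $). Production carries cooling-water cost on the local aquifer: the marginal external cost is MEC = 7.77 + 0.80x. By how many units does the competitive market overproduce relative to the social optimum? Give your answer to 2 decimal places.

Market equilibrium (private): 11.55 + 3.31x = 238.77 - 4.20x → x_m = 30.2557.
Social marginal cost = private MC + MEC = 19.32 + 4.11x.
Set SMC = demand: 19.32 + 4.11x = 238.77 - 4.20x → x* = 26.4079.
Gap = |30.2557 − 26.4079| = 3.8478.

3.85 units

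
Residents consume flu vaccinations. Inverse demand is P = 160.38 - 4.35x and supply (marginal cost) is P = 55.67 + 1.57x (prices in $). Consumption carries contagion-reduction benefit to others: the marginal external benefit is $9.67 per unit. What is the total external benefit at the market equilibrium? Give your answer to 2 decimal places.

Market equilibrium (private): 55.67 + 1.57x = 160.38 - 4.35x → x_m = 17.6875.
Total external benefit = MEB × x_m = 9.67 × 17.6875 = 171.0381.

$171.04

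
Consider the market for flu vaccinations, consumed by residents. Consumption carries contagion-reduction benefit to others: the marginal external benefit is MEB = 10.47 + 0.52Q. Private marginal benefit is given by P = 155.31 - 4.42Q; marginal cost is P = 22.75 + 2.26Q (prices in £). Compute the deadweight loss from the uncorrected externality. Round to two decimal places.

DWL = £35.08

Market equilibrium (private): 22.75 + 2.26Q = 155.31 - 4.42Q → Q_m = 19.8443.
Social marginal benefit = demand + MEB = 165.78 - 3.90Q.
Set SMB = MC: 165.78 - 3.90Q = 22.75 + 2.26Q → Q* = 23.2192.
The loss is the area between SMB and MC from Q* to Q_m; with linear curves that's a triangle of height MEB(Q_m).
DWL = ½ × 3.3749 × 20.7890 = 35.0804.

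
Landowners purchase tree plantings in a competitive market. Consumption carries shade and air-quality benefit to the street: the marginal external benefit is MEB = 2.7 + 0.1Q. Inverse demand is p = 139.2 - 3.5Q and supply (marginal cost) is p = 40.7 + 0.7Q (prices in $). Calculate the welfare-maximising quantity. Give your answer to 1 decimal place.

Q* = 24.7

Social marginal benefit = demand + MEB = 141.9 - 3.4Q.
Set SMB = MC: 141.9 - 3.4Q = 40.7 + 0.7Q → Q* = 24.6829.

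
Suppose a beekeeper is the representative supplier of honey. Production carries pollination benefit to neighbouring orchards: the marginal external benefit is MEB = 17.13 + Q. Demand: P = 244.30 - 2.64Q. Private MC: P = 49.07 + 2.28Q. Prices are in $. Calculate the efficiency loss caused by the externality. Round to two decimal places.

Market equilibrium (private): 49.07 + 2.28Q = 244.30 - 2.64Q → Q_m = 39.6809.
Social marginal cost = private MC − MEB = 31.94 + 1.28Q.
Set SMC = demand: 31.94 + 1.28Q = 244.30 - 2.64Q → Q* = 54.1735.
The loss is the area between SMC and demand from Q* to Q_m; with linear curves that's a triangle of height MEB(Q_m).
DWL = ½ × 14.4926 × 56.8109 = 411.6688.

DWL = $411.67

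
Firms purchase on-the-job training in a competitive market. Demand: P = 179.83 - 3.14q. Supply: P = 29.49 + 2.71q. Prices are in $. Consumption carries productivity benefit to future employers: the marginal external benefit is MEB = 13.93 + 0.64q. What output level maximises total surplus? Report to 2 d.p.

q* = 31.53

Social marginal benefit = demand + MEB = 193.76 - 2.50q.
Set SMB = MC: 193.76 - 2.50q = 29.49 + 2.71q → q* = 31.5298.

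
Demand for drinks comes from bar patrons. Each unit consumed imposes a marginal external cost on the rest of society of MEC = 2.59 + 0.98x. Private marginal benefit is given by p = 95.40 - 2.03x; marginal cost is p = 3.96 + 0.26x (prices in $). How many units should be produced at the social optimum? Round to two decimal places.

x* = 27.17

Social marginal benefit = demand − MEC = 92.81 - 3.01x.
Set SMB = MC: 92.81 - 3.01x = 3.96 + 0.26x → x* = 27.1713.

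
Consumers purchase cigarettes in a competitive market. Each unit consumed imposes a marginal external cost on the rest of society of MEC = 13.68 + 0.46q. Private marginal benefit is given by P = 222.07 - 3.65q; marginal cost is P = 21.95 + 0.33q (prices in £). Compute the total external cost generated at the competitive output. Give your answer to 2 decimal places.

Market equilibrium (private): 21.95 + 0.33q = 222.07 - 3.65q → q_m = 50.2814.
Total external cost = ∫₀^{q_m} (13.68 + 0.46q) dq = 13.68×50.2814 + ½×0.46×50.2814² = 1269.3400.

£1269.34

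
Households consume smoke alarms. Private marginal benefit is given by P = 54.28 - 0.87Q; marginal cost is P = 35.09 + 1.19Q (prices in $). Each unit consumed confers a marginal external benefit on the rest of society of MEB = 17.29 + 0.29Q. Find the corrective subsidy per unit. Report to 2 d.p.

subsidy = $23.27 per unit

Social marginal benefit = demand + MEB = 71.57 - 0.58Q.
Set SMB = MC: 71.57 - 0.58Q = 35.09 + 1.19Q → Q* = 20.6102.
The Pigouvian subsidy equals MEB at Q*: 17.29 + 0.29×20.6102 = 23.2670.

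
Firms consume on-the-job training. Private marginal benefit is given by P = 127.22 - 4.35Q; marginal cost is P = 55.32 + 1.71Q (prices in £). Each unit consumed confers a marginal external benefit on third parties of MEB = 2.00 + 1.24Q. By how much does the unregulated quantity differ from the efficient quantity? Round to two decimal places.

Market equilibrium (private): 55.32 + 1.71Q = 127.22 - 4.35Q → Q_m = 11.8647.
Social marginal benefit = demand + MEB = 129.22 - 3.11Q.
Set SMB = MC: 129.22 - 3.11Q = 55.32 + 1.71Q → Q* = 15.3320.
Gap = |11.8647 − 15.3320| = 3.4673.

3.47 units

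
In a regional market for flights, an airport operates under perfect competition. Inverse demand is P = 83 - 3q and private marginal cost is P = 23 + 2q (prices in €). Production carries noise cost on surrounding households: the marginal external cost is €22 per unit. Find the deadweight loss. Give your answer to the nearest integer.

Market equilibrium (private): 23 + 2q = 83 - 3q → q_m = 12.0000.
Social marginal cost = private MC + MEC = 45 + 2q.
Set SMC = demand: 45 + 2q = 83 - 3q → q* = 7.6000.
Between q* and q_m the wedge SMC − demand runs linearly from 0 to MEC(q_m), so the loss is a triangle.
DWL = ½ × 4.4000 × 22.0000 = 48.4000.

DWL = €48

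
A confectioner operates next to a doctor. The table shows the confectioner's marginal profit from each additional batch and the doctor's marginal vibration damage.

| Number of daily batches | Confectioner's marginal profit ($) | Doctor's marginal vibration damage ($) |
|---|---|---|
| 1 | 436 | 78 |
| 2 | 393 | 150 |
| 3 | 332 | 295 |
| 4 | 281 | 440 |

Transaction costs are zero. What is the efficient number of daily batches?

Bargaining reaches the level where marginal profit last exceeds marginal vibration damage.
That holds through level 3 (332 ≥ 295) but not at 4 (281 < 440).

3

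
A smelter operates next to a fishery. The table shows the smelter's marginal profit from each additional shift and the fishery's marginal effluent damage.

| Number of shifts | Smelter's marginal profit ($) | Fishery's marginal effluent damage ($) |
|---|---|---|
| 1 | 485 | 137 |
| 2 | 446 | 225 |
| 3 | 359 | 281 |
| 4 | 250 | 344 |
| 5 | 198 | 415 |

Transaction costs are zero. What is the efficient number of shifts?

3

Bargaining reaches the level where marginal profit last exceeds marginal effluent damage.
That holds through level 3 (359 ≥ 281) but not at 4 (250 < 344).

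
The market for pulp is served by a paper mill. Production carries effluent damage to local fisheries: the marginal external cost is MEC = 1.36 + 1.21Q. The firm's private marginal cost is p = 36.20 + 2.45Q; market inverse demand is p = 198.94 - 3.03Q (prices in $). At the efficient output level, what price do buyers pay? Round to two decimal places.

Social marginal cost = private MC + MEC = 37.56 + 3.66Q.
Set SMC = demand: 37.56 + 3.66Q = 198.94 - 3.03Q → Q* = 24.1226.
Consumer price on the demand curve at Q*: 198.94 − 3.03×24.1226 = 125.8485.

P = $125.85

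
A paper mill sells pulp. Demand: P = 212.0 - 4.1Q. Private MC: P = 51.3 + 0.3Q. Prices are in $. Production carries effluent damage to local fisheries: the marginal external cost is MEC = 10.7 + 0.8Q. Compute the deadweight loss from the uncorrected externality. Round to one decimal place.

DWL = $153.2

Market equilibrium (private): 51.3 + 0.3Q = 212.0 - 4.1Q → Q_m = 36.5227.
Social marginal cost = private MC + MEC = 62.0 + 1.1Q.
Set SMC = demand: 62.0 + 1.1Q = 212.0 - 4.1Q → Q* = 28.8462.
The welfare-loss triangle has base |Q_m − Q*| and height MEC(Q_m) (the vertical gap between SMC and demand is zero at Q* and MEC at Q_m).
DWL = ½ × 7.6765 × 39.9182 = 153.2160.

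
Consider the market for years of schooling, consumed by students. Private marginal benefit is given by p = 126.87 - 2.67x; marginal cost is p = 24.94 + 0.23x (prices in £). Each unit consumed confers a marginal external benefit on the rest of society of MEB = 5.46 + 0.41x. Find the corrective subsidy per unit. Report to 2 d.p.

Social marginal benefit = demand + MEB = 132.33 - 2.26x.
Set SMB = MC: 132.33 - 2.26x = 24.94 + 0.23x → x* = 43.1285.
The Pigouvian subsidy equals MEB at x*: 5.46 + 0.41×43.1285 = 23.1427.

subsidy = £23.14 per unit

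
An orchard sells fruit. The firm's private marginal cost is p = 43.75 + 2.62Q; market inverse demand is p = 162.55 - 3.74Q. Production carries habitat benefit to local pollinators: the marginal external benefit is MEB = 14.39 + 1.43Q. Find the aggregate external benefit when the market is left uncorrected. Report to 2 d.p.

518.27

Market equilibrium (private): 43.75 + 2.62Q = 162.55 - 3.74Q → Q_m = 18.6792.
Total external benefit = ∫₀^{Q_m} (14.39 + 1.43Q) dQ = 14.39×18.6792 + ½×1.43×18.6792² = 518.2661.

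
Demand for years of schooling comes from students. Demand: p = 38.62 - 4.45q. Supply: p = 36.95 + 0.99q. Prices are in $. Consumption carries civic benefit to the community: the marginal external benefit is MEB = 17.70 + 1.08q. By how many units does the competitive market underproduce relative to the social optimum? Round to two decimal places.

4.14 units

Market equilibrium (private): 36.95 + 0.99q = 38.62 - 4.45q → q_m = 0.3070.
Social marginal benefit = demand + MEB = 56.32 - 3.37q.
Set SMB = MC: 56.32 - 3.37q = 36.95 + 0.99q → q* = 4.4427.
Gap = |0.3070 − 4.4427| = 4.1357.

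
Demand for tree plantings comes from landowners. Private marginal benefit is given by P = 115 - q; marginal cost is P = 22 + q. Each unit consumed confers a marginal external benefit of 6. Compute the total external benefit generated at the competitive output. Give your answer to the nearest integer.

Market equilibrium (private): 22 + q = 115 - q → q_m = 46.5000.
Total external benefit = MEB × q_m = 6 × 46.5000 = 279.0000.

279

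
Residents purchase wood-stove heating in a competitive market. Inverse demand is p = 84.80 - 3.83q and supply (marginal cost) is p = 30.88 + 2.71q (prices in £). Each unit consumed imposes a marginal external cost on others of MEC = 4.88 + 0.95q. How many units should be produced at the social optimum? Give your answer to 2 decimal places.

Social marginal benefit = demand − MEC = 79.92 - 4.78q.
Set SMB = MC: 79.92 - 4.78q = 30.88 + 2.71q → q* = 6.5474.

q* = 6.55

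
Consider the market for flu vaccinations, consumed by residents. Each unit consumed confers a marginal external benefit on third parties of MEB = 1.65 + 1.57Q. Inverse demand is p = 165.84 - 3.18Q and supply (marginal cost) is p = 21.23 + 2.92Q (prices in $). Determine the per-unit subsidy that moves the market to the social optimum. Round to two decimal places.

Social marginal benefit = demand + MEB = 167.49 - 1.61Q.
Set SMB = MC: 167.49 - 1.61Q = 21.23 + 2.92Q → Q* = 32.2870.
The Pigouvian subsidy equals MEB at Q*: 1.65 + 1.57×32.2870 = 52.3406.

subsidy = $52.34 per unit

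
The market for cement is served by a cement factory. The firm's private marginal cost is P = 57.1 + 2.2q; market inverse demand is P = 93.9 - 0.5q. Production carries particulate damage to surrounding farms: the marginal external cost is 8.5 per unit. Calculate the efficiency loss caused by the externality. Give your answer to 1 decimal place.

Market equilibrium (private): 57.1 + 2.2q = 93.9 - 0.5q → q_m = 13.6296.
Social marginal cost = private MC + MEC = 65.6 + 2.2q.
Set SMC = demand: 65.6 + 2.2q = 93.9 - 0.5q → q* = 10.4815.
The loss is the area between SMC and demand from q* to q_m; with linear curves that's a triangle of height MEC(q_m).
DWL = ½ × 3.1481 × 8.5000 = 13.3794.

DWL = 13.4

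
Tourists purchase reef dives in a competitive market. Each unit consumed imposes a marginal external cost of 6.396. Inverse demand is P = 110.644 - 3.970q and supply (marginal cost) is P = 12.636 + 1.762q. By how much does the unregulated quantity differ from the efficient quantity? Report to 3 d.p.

1.116 units

Market equilibrium (private): 12.636 + 1.762q = 110.644 - 3.970q → q_m = 17.0984.
Social marginal benefit = demand − MEC = 104.248 - 3.970q.
Set SMB = MC: 104.248 - 3.970q = 12.636 + 1.762q → q* = 15.9826.
Gap = |17.0984 − 15.9826| = 1.1158.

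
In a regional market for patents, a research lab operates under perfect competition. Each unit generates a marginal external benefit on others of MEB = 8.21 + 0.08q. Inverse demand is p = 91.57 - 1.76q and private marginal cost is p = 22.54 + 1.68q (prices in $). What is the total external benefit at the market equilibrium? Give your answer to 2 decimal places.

$180.86

Market equilibrium (private): 22.54 + 1.68q = 91.57 - 1.76q → q_m = 20.0669.
Total external benefit = ∫₀^{q_m} (8.21 + 0.08q) dq = 8.21×20.0669 + ½×0.08×20.0669² = 180.8565.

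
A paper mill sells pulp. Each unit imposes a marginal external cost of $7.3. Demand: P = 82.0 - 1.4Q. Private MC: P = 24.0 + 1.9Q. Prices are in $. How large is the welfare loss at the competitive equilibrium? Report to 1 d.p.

Market equilibrium (private): 24.0 + 1.9Q = 82.0 - 1.4Q → Q_m = 17.5758.
Social marginal cost = private MC + MEC = 31.3 + 1.9Q.
Set SMC = demand: 31.3 + 1.9Q = 82.0 - 1.4Q → Q* = 15.3636.
Height of the DWL triangle at Q_m is SMC(Q_m) − demand(Q_m) = MEC(Q_m) = 7.3000.
DWL = ½ × 2.2122 × 7.3000 = 8.0745.

DWL = $8.1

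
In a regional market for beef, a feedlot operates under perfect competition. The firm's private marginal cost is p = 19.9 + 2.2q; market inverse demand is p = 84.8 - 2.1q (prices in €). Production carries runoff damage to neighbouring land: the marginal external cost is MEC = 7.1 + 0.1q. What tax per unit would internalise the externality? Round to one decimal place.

tax = €8.4 per unit

Social marginal cost = private MC + MEC = 27.0 + 2.3q.
Set SMC = demand: 27.0 + 2.3q = 84.8 - 2.1q → q* = 13.1364.
The Pigouvian tax equals MEC at q*: 7.1 + 0.1×13.1364 = 8.4136.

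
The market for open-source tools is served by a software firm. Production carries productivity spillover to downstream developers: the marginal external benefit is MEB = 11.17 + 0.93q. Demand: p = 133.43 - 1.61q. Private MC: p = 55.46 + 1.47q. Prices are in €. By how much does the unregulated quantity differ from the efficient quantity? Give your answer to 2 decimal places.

16.15 units

Market equilibrium (private): 55.46 + 1.47q = 133.43 - 1.61q → q_m = 25.3149.
Social marginal cost = private MC − MEB = 44.29 + 0.54q.
Set SMC = demand: 44.29 + 0.54q = 133.43 - 1.61q → q* = 41.4605.
Gap = |25.3149 − 41.4605| = 16.1456.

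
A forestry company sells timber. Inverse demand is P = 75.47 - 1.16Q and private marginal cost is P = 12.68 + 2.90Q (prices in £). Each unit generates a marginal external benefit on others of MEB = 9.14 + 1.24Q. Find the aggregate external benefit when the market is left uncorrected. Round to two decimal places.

Market equilibrium (private): 12.68 + 2.90Q = 75.47 - 1.16Q → Q_m = 15.4655.
Total external benefit = ∫₀^{Q_m} (9.14 + 1.24Q) dQ = 9.14×15.4655 + ½×1.24×15.4655² = 289.6473.

£289.65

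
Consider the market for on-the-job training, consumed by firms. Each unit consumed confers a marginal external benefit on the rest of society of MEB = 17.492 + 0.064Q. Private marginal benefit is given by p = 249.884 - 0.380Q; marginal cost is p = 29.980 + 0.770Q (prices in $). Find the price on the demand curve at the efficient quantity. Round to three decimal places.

P = $166.817

Social marginal benefit = demand + MEB = 267.376 - 0.316Q.
Set SMB = MC: 267.376 - 0.316Q = 29.980 + 0.770Q → Q* = 218.5967.
Consumer price on the demand curve at Q*: 249.884 − 0.380×218.5967 = 166.8173.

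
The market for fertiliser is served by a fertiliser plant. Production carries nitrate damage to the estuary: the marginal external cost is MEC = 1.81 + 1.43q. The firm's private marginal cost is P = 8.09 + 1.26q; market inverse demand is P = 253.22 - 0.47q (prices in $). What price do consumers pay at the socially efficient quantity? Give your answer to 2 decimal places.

Social marginal cost = private MC + MEC = 9.90 + 2.69q.
Set SMC = demand: 9.90 + 2.69q = 253.22 - 0.47q → q* = 77.0000.
Consumer price on the demand curve at q*: 253.22 − 0.47×77.0000 = 217.0300.

P = $217.03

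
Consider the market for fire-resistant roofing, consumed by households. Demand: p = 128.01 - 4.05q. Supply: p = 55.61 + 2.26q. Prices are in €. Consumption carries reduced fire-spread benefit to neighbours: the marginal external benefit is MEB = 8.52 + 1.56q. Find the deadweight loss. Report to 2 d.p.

Market equilibrium (private): 55.61 + 2.26q = 128.01 - 4.05q → q_m = 11.4739.
Social marginal benefit = demand + MEB = 136.53 - 2.49q.
Set SMB = MC: 136.53 - 2.49q = 55.61 + 2.26q → q* = 17.0358.
The loss is the area between SMB and MC from q* to q_m; with linear curves that's a triangle of height MEB(q_m).
DWL = ½ × 5.5619 × 26.4192 = 73.4705.

DWL = €73.47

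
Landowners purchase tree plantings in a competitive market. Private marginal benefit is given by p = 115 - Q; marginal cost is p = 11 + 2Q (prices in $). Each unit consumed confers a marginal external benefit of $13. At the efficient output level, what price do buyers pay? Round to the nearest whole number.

Social marginal benefit = demand + MEB = 128 - Q.
Set SMB = MC: 128 - Q = 11 + 2Q → Q* = 39.0000.
Consumer price on the demand curve at Q*: 115 − 1×39.0000 = 76.0000.

P = $76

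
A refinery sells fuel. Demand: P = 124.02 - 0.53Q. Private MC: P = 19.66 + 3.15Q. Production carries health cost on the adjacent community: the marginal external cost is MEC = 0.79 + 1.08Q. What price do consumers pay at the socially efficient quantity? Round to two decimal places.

Social marginal cost = private MC + MEC = 20.45 + 4.23Q.
Set SMC = demand: 20.45 + 4.23Q = 124.02 - 0.53Q → Q* = 21.7584.
Consumer price on the demand curve at Q*: 124.02 − 0.53×21.7584 = 112.4880.

P = 112.49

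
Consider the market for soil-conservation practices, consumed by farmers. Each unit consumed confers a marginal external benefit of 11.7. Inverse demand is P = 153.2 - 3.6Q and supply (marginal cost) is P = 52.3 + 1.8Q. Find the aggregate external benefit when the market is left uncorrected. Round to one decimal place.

218.6

Market equilibrium (private): 52.3 + 1.8Q = 153.2 - 3.6Q → Q_m = 18.6852.
Total external benefit = MEB × Q_m = 11.7 × 18.6852 = 218.6168.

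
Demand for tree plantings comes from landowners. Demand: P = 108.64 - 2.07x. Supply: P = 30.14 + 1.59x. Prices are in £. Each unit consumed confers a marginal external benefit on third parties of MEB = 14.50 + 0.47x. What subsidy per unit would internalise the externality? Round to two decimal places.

subsidy = £28.20 per unit

Social marginal benefit = demand + MEB = 123.14 - 1.60x.
Set SMB = MC: 123.14 - 1.60x = 30.14 + 1.59x → x* = 29.1536.
The Pigouvian subsidy equals MEB at x*: 14.50 + 0.47×29.1536 = 28.2022.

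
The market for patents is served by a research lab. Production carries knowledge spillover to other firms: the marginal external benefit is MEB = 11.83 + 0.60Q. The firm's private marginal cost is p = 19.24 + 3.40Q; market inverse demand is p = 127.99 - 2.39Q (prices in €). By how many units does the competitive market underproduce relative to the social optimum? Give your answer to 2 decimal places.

Market equilibrium (private): 19.24 + 3.40Q = 127.99 - 2.39Q → Q_m = 18.7824.
Social marginal cost = private MC − MEB = 7.41 + 2.80Q.
Set SMC = demand: 7.41 + 2.80Q = 127.99 - 2.39Q → Q* = 23.2331.
Gap = |18.7824 − 23.2331| = 4.4507.

4.45 units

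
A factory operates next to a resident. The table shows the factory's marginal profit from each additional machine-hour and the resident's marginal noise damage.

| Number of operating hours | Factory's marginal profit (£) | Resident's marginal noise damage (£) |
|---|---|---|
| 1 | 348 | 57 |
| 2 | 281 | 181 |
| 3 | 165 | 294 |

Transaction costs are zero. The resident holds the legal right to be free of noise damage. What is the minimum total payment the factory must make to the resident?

£238

Efficient level: marginal profit ≥ marginal noise damage through level 2, so k* = 2.
With the resident holding the right, the factory must at least compensate total damage at k*: 57 + 181 = 238.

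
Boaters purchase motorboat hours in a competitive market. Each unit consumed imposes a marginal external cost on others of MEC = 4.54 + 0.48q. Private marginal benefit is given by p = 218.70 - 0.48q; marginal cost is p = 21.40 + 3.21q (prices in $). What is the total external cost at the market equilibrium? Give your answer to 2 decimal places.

Market equilibrium (private): 21.40 + 3.21q = 218.70 - 0.48q → q_m = 53.4688.
Total external cost = ∫₀^{q_m} (4.54 + 0.48q) dq = 4.54×53.4688 + ½×0.48×53.4688² = 928.8874.

$928.89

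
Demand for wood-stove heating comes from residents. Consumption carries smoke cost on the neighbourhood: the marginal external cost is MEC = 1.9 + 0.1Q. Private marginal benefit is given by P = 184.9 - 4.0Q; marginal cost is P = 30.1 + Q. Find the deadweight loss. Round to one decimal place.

DWL = 2.4

Market equilibrium (private): 30.1 + Q = 184.9 - 4.0Q → Q_m = 30.9600.
Social marginal benefit = demand − MEC = 183.0 - 4.1Q.
Set SMB = MC: 183.0 - 4.1Q = 30.1 + Q → Q* = 29.9804.
The welfare-loss triangle has base |Q_m − Q*| and height MEC(Q_m) (the vertical gap between SMB and MC is zero at Q* and MEC at Q_m).
DWL = ½ × 0.9796 × 4.9960 = 2.4470.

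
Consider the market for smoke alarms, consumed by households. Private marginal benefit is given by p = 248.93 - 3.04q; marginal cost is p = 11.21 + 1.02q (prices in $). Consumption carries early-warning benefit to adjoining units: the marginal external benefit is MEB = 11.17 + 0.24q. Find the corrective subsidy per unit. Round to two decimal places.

Social marginal benefit = demand + MEB = 260.10 - 2.80q.
Set SMB = MC: 260.10 - 2.80q = 11.21 + 1.02q → q* = 65.1545.
The Pigouvian subsidy equals MEB at q*: 11.17 + 0.24×65.1545 = 26.8071.

subsidy = $26.81 per unit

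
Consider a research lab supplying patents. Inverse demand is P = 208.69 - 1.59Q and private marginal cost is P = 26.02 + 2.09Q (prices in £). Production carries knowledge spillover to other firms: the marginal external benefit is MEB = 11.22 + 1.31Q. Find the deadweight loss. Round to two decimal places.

DWL = £1226.48

Market equilibrium (private): 26.02 + 2.09Q = 208.69 - 1.59Q → Q_m = 49.6386.
Social marginal cost = private MC − MEB = 14.80 + 0.78Q.
Set SMC = demand: 14.80 + 0.78Q = 208.69 - 1.59Q → Q* = 81.8101.
The loss is the area between SMC and demand from Q* to Q_m; with linear curves that's a triangle of height MEB(Q_m).
DWL = ½ × 32.1715 × 76.2465 = 1226.4821.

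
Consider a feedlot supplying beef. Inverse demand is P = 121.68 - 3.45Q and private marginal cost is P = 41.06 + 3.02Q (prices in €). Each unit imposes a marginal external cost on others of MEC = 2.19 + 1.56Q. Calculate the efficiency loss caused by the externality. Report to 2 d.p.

DWL = €29.13

Market equilibrium (private): 41.06 + 3.02Q = 121.68 - 3.45Q → Q_m = 12.4606.
Social marginal cost = private MC + MEC = 43.25 + 4.58Q.
Set SMC = demand: 43.25 + 4.58Q = 121.68 - 3.45Q → Q* = 9.7671.
Height of the DWL triangle at Q_m is SMC(Q_m) − demand(Q_m) = MEC(Q_m) = 21.6285.
DWL = ½ × 2.6935 × 21.6285 = 29.1282.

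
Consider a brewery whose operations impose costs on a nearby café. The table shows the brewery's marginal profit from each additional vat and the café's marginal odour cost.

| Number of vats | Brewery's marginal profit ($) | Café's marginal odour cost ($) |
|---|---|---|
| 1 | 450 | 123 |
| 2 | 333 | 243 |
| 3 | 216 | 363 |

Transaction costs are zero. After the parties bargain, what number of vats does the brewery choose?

Bargaining reaches the level where marginal profit last exceeds marginal odour cost.
That holds through level 2 (333 ≥ 243) but not at 3 (216 < 363).

2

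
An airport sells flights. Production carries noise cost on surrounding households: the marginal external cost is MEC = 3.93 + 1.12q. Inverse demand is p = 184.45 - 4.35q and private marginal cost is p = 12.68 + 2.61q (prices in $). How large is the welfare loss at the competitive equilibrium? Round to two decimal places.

Market equilibrium (private): 12.68 + 2.61q = 184.45 - 4.35q → q_m = 24.6796.
Social marginal cost = private MC + MEC = 16.61 + 3.73q.
Set SMC = demand: 16.61 + 3.73q = 184.45 - 4.35q → q* = 20.7723.
Between q* and q_m the wedge SMC − demand runs linearly from 0 to MEC(q_m), so the loss is a triangle.
DWL = ½ × 3.9073 × 31.5711 = 61.6789.

DWL = $61.68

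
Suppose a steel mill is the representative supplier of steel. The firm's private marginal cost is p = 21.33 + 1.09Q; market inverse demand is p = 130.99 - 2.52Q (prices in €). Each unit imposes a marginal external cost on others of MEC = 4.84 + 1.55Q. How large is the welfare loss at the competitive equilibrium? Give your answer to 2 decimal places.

Market equilibrium (private): 21.33 + 1.09Q = 130.99 - 2.52Q → Q_m = 30.3767.
Social marginal cost = private MC + MEC = 26.17 + 2.64Q.
Set SMC = demand: 26.17 + 2.64Q = 130.99 - 2.52Q → Q* = 20.3140.
Height of the DWL triangle at Q_m is SMC(Q_m) − demand(Q_m) = MEC(Q_m) = 51.9239.
DWL = ½ × 10.0627 × 51.9239 = 261.2473.

DWL = €261.25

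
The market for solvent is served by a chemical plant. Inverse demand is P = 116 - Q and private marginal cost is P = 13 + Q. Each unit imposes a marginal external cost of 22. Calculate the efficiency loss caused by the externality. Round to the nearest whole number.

Market equilibrium (private): 13 + Q = 116 - Q → Q_m = 51.5000.
Social marginal cost = private MC + MEC = 35 + Q.
Set SMC = demand: 35 + Q = 116 - Q → Q* = 40.5000.
Height of the DWL triangle at Q_m is SMC(Q_m) − demand(Q_m) = MEC(Q_m) = 22.0000.
DWL = ½ × 11.0000 × 22.0000 = 121.0000.

DWL = 121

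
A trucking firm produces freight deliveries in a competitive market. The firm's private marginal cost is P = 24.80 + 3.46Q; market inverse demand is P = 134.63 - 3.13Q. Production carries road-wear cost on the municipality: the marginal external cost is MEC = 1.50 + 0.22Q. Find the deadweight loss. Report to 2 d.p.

DWL = 1.96

Market equilibrium (private): 24.80 + 3.46Q = 134.63 - 3.13Q → Q_m = 16.6662.
Social marginal cost = private MC + MEC = 26.30 + 3.68Q.
Set SMC = demand: 26.30 + 3.68Q = 134.63 - 3.13Q → Q* = 15.9075.
The loss is the area between SMC and demand from Q* to Q_m; with linear curves that's a triangle of height MEC(Q_m).
DWL = ½ × 0.7587 × 5.1666 = 1.9599.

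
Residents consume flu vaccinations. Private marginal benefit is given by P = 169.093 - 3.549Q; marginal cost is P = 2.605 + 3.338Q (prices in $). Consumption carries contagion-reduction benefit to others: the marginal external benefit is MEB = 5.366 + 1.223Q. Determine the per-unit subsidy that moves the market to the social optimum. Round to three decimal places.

Social marginal benefit = demand + MEB = 174.459 - 2.326Q.
Set SMB = MC: 174.459 - 2.326Q = 2.605 + 3.338Q → Q* = 30.3415.
The Pigouvian subsidy equals MEB at Q*: 5.366 + 1.223×30.3415 = 42.4737.

subsidy = $42.474 per unit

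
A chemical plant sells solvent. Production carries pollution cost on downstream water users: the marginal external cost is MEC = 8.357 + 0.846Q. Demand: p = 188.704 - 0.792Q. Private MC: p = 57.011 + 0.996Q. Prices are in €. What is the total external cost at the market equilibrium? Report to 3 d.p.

Market equilibrium (private): 57.011 + 0.996Q = 188.704 - 0.792Q → Q_m = 73.6538.
Total external cost = ∫₀^{Q_m} (8.357 + 0.846Q) dQ = 8.357×73.6538 + ½×0.846×73.6538² = 2910.2500.

€2910.250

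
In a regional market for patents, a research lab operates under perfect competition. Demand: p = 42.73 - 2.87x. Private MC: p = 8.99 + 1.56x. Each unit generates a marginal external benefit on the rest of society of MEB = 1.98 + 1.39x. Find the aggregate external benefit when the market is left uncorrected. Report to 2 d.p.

55.40

Market equilibrium (private): 8.99 + 1.56x = 42.73 - 2.87x → x_m = 7.6163.
Total external benefit = ∫₀^{x_m} (1.98 + 1.39x) dx = 1.98×7.6163 + ½×1.39×7.6163² = 55.3959.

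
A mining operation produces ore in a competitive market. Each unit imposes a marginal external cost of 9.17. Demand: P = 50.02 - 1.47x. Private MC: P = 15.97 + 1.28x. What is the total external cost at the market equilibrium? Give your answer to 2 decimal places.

113.54

Market equilibrium (private): 15.97 + 1.28x = 50.02 - 1.47x → x_m = 12.3818.
Total external cost = MEC × x_m = 9.17 × 12.3818 = 113.5411.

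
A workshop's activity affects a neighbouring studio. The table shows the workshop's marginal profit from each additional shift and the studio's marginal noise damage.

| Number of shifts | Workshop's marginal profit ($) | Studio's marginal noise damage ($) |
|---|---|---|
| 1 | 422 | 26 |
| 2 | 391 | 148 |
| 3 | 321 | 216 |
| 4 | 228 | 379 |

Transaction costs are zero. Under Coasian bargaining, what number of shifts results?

Bargaining reaches the level where marginal profit last exceeds marginal noise damage.
That holds through level 3 (321 ≥ 216) but not at 4 (228 < 379).

3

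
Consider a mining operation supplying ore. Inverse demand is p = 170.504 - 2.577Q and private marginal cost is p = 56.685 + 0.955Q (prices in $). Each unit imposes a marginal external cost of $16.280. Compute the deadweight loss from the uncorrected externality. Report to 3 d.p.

Market equilibrium (private): 56.685 + 0.955Q = 170.504 - 2.577Q → Q_m = 32.2251.
Social marginal cost = private MC + MEC = 72.965 + 0.955Q.
Set SMC = demand: 72.965 + 0.955Q = 170.504 - 2.577Q → Q* = 27.6158.
The loss is the area between SMC and demand from Q* to Q_m; with linear curves that's a triangle of height MEC(Q_m).
DWL = ½ × 4.6093 × 16.2800 = 37.5197.

DWL = $37.520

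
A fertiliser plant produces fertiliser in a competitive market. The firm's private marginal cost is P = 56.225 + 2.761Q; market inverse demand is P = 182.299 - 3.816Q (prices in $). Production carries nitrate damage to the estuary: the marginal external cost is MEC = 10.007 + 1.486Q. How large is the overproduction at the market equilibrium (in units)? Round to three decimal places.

4.774 units

Market equilibrium (private): 56.225 + 2.761Q = 182.299 - 3.816Q → Q_m = 19.1689.
Social marginal cost = private MC + MEC = 66.232 + 4.247Q.
Set SMC = demand: 66.232 + 4.247Q = 182.299 - 3.816Q → Q* = 14.3950.
Gap = |19.1689 − 14.3950| = 4.7739.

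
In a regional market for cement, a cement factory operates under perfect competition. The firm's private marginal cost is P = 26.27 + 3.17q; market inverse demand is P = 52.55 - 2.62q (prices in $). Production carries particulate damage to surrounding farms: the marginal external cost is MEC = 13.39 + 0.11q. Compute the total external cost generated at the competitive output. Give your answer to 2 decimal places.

$61.91

Market equilibrium (private): 26.27 + 3.17q = 52.55 - 2.62q → q_m = 4.5389.
Total external cost = ∫₀^{q_m} (13.39 + 0.11q) dq = 13.39×4.5389 + ½×0.11×4.5389² = 61.9090.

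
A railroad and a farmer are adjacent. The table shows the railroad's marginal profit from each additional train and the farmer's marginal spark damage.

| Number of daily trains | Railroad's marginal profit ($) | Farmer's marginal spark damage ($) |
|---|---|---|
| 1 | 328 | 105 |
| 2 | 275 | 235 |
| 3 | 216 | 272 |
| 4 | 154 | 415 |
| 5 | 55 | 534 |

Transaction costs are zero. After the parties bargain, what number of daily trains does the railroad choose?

Bargaining reaches the level where marginal profit last exceeds marginal spark damage.
That holds through level 2 (275 ≥ 235) but not at 3 (216 < 272).

2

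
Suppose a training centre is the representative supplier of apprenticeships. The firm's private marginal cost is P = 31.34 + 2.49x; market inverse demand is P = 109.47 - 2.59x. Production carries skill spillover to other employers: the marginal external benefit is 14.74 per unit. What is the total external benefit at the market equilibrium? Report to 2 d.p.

226.70

Market equilibrium (private): 31.34 + 2.49x = 109.47 - 2.59x → x_m = 15.3799.
Total external benefit = MEB × x_m = 14.74 × 15.3799 = 226.6997.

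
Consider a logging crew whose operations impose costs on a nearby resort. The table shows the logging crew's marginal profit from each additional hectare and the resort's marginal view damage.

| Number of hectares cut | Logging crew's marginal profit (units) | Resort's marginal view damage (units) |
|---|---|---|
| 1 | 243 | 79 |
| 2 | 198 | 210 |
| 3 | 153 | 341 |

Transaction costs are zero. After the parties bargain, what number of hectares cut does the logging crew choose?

Bargaining reaches the level where marginal profit last exceeds marginal view damage.
That holds through level 1 (243 ≥ 79) but not at 2 (198 < 210).

1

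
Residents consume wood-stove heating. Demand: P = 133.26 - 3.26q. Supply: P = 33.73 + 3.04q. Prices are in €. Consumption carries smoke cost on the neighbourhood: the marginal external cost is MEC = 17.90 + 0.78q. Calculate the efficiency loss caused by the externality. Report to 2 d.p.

DWL = €64.51

Market equilibrium (private): 33.73 + 3.04q = 133.26 - 3.26q → q_m = 15.7984.
Social marginal benefit = demand − MEC = 115.36 - 4.04q.
Set SMB = MC: 115.36 - 4.04q = 33.73 + 3.04q → q* = 11.5297.
Height of the DWL triangle at q_m is MC(q_m) − SMB(q_m) = MEC(q_m) = 30.2228.
DWL = ½ × 4.2687 × 30.2228 = 64.5060.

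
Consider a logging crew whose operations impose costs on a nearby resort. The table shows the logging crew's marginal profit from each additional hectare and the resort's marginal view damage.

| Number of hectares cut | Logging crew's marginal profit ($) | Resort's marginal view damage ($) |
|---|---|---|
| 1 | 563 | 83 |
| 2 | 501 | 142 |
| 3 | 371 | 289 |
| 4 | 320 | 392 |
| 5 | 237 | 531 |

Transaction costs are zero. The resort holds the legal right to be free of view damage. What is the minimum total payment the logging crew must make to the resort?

Efficient level: marginal profit ≥ marginal view damage through level 3, so k* = 3.
With the resort holding the right, the logging crew must at least compensate total damage at k*: 83 + 142 + 289 = 514.

$514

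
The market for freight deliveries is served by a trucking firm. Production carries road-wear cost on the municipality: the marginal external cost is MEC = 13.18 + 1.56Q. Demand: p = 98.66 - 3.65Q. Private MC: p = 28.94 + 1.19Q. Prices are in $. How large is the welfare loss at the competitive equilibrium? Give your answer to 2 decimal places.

Market equilibrium (private): 28.94 + 1.19Q = 98.66 - 3.65Q → Q_m = 14.4050.
Social marginal cost = private MC + MEC = 42.12 + 2.75Q.
Set SMC = demand: 42.12 + 2.75Q = 98.66 - 3.65Q → Q* = 8.8344.
The loss is the area between SMC and demand from Q* to Q_m; with linear curves that's a triangle of height MEC(Q_m).
DWL = ½ × 5.5706 × 35.6517 = 99.3007.

DWL = $99.30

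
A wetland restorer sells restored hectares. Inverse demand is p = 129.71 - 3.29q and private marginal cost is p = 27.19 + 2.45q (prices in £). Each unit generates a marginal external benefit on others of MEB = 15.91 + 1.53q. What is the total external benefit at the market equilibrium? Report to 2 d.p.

£528.20

Market equilibrium (private): 27.19 + 2.45q = 129.71 - 3.29q → q_m = 17.8606.
Total external benefit = ∫₀^{q_m} (15.91 + 1.53q) dq = 15.91×17.8606 + ½×1.53×17.8606² = 528.1979.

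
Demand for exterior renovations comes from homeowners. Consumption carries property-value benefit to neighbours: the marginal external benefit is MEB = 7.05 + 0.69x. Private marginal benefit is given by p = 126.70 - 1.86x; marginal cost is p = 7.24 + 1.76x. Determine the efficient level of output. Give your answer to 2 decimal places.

Social marginal benefit = demand + MEB = 133.75 - 1.17x.
Set SMB = MC: 133.75 - 1.17x = 7.24 + 1.76x → x* = 43.1775.

x* = 43.18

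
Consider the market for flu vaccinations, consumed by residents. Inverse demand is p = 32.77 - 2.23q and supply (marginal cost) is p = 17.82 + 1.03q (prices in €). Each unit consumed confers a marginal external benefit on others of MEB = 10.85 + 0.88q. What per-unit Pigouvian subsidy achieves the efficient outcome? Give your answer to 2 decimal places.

Social marginal benefit = demand + MEB = 43.62 - 1.35q.
Set SMB = MC: 43.62 - 1.35q = 17.82 + 1.03q → q* = 10.8403.
The Pigouvian subsidy equals MEB at q*: 10.85 + 0.88×10.8403 = 20.3895.

subsidy = €20.39 per unit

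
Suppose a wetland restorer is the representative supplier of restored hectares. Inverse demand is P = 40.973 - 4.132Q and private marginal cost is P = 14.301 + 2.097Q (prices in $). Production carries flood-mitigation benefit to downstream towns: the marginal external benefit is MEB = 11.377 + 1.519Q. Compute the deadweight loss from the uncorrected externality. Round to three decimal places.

Market equilibrium (private): 14.301 + 2.097Q = 40.973 - 4.132Q → Q_m = 4.2819.
Social marginal cost = private MC − MEB = 2.924 + 0.578Q.
Set SMC = demand: 2.924 + 0.578Q = 40.973 - 4.132Q → Q* = 8.0783.
The welfare-loss triangle has base |Q_m − Q*| and height MEB(Q_m) (the vertical gap between SMC and demand is zero at Q* and MEB at Q_m).
DWL = ½ × 3.7964 × 17.8812 = 33.9421.

DWL = $33.942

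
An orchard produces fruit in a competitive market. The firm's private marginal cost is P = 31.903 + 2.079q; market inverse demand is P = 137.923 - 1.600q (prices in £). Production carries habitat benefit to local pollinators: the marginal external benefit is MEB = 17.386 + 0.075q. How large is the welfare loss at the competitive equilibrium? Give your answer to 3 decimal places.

DWL = £53.010

Market equilibrium (private): 31.903 + 2.079q = 137.923 - 1.600q → q_m = 28.8176.
Social marginal cost = private MC − MEB = 14.517 + 2.004q.
Set SMC = demand: 14.517 + 2.004q = 137.923 - 1.600q → q* = 34.2414.
The loss is the area between SMC and demand from q* to q_m; with linear curves that's a triangle of height MEB(q_m).
DWL = ½ × 5.4238 × 19.5473 = 53.0103.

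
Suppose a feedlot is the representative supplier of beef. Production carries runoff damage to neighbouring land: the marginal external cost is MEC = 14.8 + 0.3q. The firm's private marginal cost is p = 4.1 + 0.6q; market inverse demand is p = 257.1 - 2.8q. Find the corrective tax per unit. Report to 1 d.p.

Social marginal cost = private MC + MEC = 18.9 + 0.9q.
Set SMC = demand: 18.9 + 0.9q = 257.1 - 2.8q → q* = 64.3784.
The Pigouvian tax equals MEC at q*: 14.8 + 0.3×64.3784 = 34.1135.

tax = 34.1 per unit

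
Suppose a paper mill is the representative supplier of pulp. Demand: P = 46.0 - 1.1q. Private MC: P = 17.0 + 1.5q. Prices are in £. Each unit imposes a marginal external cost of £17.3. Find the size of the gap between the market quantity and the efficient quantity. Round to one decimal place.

6.7 units

Market equilibrium (private): 17.0 + 1.5q = 46.0 - 1.1q → q_m = 11.1538.
Social marginal cost = private MC + MEC = 34.3 + 1.5q.
Set SMC = demand: 34.3 + 1.5q = 46.0 - 1.1q → q* = 4.5000.
Gap = |11.1538 − 4.5000| = 6.6538.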